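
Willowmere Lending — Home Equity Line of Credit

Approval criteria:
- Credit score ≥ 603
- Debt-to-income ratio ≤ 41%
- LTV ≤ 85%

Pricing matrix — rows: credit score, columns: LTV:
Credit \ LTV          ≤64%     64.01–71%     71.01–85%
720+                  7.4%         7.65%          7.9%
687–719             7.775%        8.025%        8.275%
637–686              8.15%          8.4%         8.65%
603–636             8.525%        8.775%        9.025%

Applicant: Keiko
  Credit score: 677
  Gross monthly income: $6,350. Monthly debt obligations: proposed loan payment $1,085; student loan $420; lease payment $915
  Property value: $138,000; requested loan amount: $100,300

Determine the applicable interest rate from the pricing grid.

8.65%

Credit score 677 ≥ 603; Total monthly debts = (1,085 + 420 + 915) = 2,420. Debt-to-income = 2,420/6,350 = 38.1% — meets 41% limit
LTV: 100,300 ÷ 138,000 = 72.7%, within 85% cap
Credit 677 → row 637–686; LTV 72.7% → column 71.01–85%. Grid cell → 8.65%.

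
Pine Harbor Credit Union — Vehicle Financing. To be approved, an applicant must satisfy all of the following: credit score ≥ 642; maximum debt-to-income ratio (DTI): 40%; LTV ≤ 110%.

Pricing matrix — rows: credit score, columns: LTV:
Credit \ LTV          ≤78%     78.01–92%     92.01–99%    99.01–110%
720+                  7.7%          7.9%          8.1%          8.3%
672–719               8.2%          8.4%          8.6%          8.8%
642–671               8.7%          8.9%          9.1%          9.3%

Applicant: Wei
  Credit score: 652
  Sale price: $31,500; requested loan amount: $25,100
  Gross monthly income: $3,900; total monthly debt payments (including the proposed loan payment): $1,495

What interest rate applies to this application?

Credit score 652 ≥ 642; DTI: 1,495 ÷ 3,900 = 38.3%, within the 40% cap
LTV = 25,100/31,500 = 79.7% ≤ 110%
Row: 652 falls in 642–671. Column: 79.7% falls in 78.01–92%. Rate = 8.9%.

8.9%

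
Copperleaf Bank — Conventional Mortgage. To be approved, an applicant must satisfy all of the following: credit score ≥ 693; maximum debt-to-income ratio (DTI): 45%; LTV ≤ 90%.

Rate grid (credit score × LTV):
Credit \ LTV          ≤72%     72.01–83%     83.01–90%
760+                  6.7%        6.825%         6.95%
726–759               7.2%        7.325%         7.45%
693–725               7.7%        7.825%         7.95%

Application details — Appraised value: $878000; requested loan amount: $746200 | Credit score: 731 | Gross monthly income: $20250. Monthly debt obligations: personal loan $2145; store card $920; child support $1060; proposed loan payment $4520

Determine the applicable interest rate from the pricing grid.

7.45%

Credit score 731 ≥ 693; Total monthly debts = (2,145 + 920 + 1,060 + 4,520) = 8,645. DTI = 8,645/20,250 = 42.7% ≤ 45%
Loan-to-value = 746,200/878,000 = 85% — pass (90% max)
Score 731 is in the 726–759 band; LTV 85% is in the 83.01–90% band → 7.45%.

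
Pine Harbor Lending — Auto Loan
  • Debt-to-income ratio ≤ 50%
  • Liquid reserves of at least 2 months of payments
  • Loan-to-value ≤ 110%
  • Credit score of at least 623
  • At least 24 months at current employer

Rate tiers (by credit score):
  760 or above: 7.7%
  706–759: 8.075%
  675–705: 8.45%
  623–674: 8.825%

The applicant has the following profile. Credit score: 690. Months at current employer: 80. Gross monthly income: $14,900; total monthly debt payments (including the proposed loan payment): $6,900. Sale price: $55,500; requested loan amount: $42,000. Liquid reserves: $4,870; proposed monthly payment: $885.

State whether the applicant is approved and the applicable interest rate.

Approved at 8.45%

Credit score 690 ≥ 623 (meets minimum)
DTI = 6,900/14,900 = 46.3% ≤ 50%
Reserves = 4,870/885 = 5.5 months ≥ 2
Loan-to-value = 42,000/55,500 = 75.7% — pass (110% max)
Employment 80 ≥ 24 months
All requirements met. Score 690 falls in the 675–705 tier → 8.45%.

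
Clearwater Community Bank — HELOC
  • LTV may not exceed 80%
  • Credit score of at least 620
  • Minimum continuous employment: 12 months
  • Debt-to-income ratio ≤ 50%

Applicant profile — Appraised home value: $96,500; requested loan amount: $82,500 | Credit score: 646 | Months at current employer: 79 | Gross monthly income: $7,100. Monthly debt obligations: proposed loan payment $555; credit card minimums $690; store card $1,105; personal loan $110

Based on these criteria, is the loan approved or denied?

Denied

LTV = 82,500/96,500 = 85.5% > 80%
Credit score 646 ≥ 620 (meets)
Employment 79 ≥ 12 months
Total monthly debts = (555 + 690 + 1,105 + 110) = 2,460. DTI = 2,460/7,100 = 34.6% ≤ 50%
Fails on LTV.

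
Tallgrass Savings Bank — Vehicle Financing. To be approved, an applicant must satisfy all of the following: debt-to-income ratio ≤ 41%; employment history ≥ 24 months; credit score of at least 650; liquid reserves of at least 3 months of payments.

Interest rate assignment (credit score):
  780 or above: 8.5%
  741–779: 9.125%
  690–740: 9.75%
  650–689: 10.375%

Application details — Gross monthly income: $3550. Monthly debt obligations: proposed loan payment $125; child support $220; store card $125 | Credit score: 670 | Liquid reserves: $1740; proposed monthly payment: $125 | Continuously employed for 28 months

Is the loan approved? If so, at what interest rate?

Credit score 670 ≥ 650 (meets minimum)
Employment 28 ≥ 24 months
Total monthly debts = (125 + 220 + 125) = 470. Debt-to-income = 470/3,550 = 13.2% — meets 41% limit
Reserves: 1,740 ÷ 125 = 13.9 months (meets 3-month minimum)
All requirements met. Score 670 falls in the 650–689 tier → 10.375%.

Approved at 10.375%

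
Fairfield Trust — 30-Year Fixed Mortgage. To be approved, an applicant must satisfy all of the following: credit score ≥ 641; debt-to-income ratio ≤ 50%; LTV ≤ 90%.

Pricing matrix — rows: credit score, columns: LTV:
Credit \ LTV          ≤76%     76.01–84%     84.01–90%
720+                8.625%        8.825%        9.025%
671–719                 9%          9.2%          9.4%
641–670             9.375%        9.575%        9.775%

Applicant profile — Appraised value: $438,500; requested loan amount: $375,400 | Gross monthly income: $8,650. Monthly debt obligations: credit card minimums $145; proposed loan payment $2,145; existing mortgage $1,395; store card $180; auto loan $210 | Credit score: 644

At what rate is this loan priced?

9.775%

Credit score 644 ≥ 641; Total monthly debts = (145 + 2,145 + 1,395 + 180 + 210) = 4,075. DTI: 4,075 ÷ 8,650 = 47.1%, within the 50% cap
LTV = 375,400/438,500 = 85.6% ≤ 90%
Row: 644 falls in 641–670. Column: 85.6% falls in 84.01–90%. Rate = 9.775%.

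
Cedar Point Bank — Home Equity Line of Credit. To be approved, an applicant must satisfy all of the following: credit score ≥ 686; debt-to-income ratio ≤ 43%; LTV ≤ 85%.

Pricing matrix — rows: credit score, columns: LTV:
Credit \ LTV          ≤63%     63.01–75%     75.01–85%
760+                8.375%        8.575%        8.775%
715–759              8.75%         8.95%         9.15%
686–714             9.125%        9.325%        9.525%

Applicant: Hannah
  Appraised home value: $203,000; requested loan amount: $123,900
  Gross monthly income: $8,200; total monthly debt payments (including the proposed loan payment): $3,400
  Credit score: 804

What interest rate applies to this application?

Credit score 804 ≥ 686; DTI: 3,400 ÷ 8,200 = 41.5%, within the 43% cap
LTV: 123,900 ÷ 203,000 = 61%, within 85% cap
Row: 804 falls in 760+. Column: 61% falls in ≤63%. Rate = 8.375%.

8.375%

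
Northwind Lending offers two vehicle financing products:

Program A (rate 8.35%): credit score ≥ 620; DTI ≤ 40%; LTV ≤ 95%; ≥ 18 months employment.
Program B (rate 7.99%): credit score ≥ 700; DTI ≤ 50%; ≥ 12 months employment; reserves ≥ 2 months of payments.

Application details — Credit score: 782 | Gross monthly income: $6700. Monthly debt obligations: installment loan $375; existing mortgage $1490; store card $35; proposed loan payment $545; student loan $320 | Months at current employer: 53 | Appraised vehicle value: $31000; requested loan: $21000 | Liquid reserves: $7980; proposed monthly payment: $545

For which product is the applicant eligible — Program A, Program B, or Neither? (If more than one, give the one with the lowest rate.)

Total debts = (375 + 1,490 + 35 + 545 + 320) = 2,765; DTI = 2,765/6,700 = 41.3%.
LTV = 21,000/31,000 = 67.7%.
Reserves = 7,980/545 = 14.6 months.
Program A: score 782 ≥ 620; DTI 41.3% > 40%; LTV 67.7% ≤ 95%; employment 53 ≥ 18 mo → does not qualify.
Program B: score 782 ≥ 700; DTI 41.3% ≤ 50%; employment 53 ≥ 12 mo; reserves 14.6 ≥ 2 mo → qualifies.

Program B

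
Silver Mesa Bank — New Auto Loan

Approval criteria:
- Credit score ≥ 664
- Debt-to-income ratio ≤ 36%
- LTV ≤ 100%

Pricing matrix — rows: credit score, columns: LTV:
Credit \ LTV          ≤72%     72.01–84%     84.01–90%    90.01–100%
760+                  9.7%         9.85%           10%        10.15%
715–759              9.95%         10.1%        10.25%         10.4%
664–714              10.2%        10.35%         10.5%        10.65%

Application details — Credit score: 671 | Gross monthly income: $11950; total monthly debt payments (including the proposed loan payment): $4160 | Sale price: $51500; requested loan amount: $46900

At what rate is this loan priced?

10.65%

Credit score 671 ≥ 664; Debt-to-income = 4,160/11,950 = 34.8% — meets 36% limit
LTV = 46,900/51,500 = 91.1% ≤ 100%
Credit 671 → row 664–714; LTV 91.1% → column 90.01–100%. Grid cell → 10.65%.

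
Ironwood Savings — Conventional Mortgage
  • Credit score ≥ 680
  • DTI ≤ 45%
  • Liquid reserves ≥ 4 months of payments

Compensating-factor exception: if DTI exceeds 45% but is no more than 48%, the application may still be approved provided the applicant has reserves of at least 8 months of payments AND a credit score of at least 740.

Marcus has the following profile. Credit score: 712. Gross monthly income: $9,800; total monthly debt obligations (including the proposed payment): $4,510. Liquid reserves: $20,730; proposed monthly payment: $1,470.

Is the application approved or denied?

Credit score 712 ≥ 680 (meets base)
DTI: 4,510 ÷ 9,800 = 46%, over the 45% base limit.
Reserves: 20,730 ÷ 1,470 = 14.1 months (meets 4-month minimum)
DTI 46% is within the 45%–48% exception band; checking compensating factors.
Override check — reserves: 14.1 mo (ok); score: 712 (below 740).
Override conditions not both satisfied; exception does not apply.

Denied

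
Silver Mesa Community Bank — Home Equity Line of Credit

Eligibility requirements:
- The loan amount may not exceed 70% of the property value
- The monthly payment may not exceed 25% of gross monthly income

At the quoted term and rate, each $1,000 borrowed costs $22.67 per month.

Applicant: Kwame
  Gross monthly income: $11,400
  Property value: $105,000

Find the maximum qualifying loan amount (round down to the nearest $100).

$73,500

Payment cap: 25% × $11,400 = $2,850/month.
At $22.67 per $1,000, that supports 2,850/22.67 × 1,000 ≈ $125,716 → $125,700.
LTV cap: 70% × $105,000 = $73,500 → $73,500.
Binding constraint: loan-to-value.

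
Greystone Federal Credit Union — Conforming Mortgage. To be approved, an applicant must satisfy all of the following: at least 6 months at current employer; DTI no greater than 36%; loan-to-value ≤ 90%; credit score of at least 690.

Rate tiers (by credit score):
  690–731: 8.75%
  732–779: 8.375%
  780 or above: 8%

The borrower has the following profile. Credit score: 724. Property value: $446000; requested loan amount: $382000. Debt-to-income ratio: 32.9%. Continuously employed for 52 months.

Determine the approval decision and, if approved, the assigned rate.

Approved at 8.75%

Credit score 724 ≥ 690 (meets minimum)
LTV: 382,000 ÷ 446,000 = 85.7%, within 90% cap
Employment 52 ≥ 6 months
DTI 32.9% is within the 36% limit
All requirements met. Score 724 falls in the 690–731 tier → 8.75%.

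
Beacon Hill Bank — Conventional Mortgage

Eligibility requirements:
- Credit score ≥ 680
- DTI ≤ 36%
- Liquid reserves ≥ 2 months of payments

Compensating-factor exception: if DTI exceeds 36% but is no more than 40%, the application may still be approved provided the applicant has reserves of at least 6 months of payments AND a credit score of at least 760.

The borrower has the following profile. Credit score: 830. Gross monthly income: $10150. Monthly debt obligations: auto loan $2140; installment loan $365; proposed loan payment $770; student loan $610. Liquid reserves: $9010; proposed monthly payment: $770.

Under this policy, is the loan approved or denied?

Credit score 830 ≥ 680 (meets base)
Total debts = (2,140 + 365 + 770 + 610) = 3,885. DTI: 3,885 ÷ 10,150 = 38.3%, over the 36% base limit.
Reserves: 9,010 ÷ 770 = 11.7 months (meets 2-month minimum)
38.3% falls in the override range (36%–40%), so the compensating-factor test applies.
Reserves 11.7 ≥ 6 months; credit score 830 ≥ 760.
Both override conditions satisfied; DTI exception granted.

Approved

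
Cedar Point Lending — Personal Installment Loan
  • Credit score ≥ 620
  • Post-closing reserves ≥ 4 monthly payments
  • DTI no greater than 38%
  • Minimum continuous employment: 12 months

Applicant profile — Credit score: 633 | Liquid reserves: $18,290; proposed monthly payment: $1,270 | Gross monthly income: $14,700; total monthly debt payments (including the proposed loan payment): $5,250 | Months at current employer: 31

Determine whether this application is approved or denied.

Approved

Credit score 633 ≥ 620 (meets)
Liquid reserves cover 18,290/1,270 = 14.4 months — ≥ 4 required
DTI: 5,250 ÷ 14,700 = 35.7%, within the 38% cap
Employment 31 ≥ 12 months
All criteria satisfied.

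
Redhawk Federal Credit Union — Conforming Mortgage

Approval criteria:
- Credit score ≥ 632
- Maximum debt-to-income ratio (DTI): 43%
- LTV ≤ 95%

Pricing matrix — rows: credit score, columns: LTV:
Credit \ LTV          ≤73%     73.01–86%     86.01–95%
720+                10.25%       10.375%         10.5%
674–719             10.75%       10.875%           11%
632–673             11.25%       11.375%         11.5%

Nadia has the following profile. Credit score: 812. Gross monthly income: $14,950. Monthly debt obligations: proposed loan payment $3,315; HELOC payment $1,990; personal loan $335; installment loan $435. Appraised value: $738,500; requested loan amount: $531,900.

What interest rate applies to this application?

10.25%

Credit score 812 ≥ 632; Total monthly debts = (3,315 + 1,990 + 335 + 435) = 6,075. Debt-to-income = 6,075/14,950 = 40.6% — meets 43% limit
LTV: 531,900 ÷ 738,500 = 72%, within 95% cap
Row: 812 falls in 720+. Column: 72% falls in ≤73%. Rate = 10.25%.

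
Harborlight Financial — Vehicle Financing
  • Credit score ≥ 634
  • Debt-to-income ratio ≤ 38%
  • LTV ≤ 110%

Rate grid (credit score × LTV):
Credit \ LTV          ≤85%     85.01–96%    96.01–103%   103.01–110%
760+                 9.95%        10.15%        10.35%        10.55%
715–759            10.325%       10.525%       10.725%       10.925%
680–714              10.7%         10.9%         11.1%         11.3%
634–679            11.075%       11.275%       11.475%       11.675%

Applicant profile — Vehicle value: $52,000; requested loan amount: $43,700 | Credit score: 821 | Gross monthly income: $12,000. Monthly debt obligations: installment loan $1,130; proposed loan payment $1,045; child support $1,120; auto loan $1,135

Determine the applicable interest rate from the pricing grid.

Credit score 821 ≥ 634; Total monthly debts = (1,130 + 1,045 + 1,120 + 1,135) = 4,430. DTI: 4,430 ÷ 12,000 = 36.9%, within the 38% cap
LTV = 43,700/52,000 = 84% ≤ 110%
Credit 821 → row 760+; LTV 84% → column ≤85%. Grid cell → 9.95%.

9.95%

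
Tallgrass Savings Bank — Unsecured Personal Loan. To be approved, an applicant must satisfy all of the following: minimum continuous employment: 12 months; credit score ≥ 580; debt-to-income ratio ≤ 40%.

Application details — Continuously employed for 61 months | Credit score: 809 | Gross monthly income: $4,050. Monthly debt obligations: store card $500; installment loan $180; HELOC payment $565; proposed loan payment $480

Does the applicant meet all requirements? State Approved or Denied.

Denied

Employment 61 ≥ 12 months
Credit score 809 ≥ 580 (meets)
Total monthly debts = (500 + 180 + 565 + 480) = 1,725. DTI: 1,725 ÷ 4,050 = 42.6%, exceeds the 40% cap
Fails on DTI.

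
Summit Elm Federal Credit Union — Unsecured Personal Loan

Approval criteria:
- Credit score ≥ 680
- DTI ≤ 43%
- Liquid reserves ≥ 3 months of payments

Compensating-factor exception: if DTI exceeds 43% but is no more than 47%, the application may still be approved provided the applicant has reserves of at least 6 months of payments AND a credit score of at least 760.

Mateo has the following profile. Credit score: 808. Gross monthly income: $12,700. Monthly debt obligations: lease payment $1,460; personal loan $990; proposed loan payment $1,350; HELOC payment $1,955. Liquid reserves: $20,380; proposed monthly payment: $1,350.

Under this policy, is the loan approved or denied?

Credit score 808 ≥ 680 (meets base)
Total debts = (1,460 + 990 + 1,350 + 1,955) = 5,755. DTI: 5,755 ÷ 12,700 = 45.3%, over the 43% base limit.
Liquid reserves cover 20,380/1,350 = 15.1 months — ≥ 3 required
DTI 45.3% is within the 43%–47% exception band; checking compensating factors.
Reserves 15.1 ≥ 6 months; credit score 808 ≥ 760.
Both override conditions satisfied; DTI exception granted.

Approved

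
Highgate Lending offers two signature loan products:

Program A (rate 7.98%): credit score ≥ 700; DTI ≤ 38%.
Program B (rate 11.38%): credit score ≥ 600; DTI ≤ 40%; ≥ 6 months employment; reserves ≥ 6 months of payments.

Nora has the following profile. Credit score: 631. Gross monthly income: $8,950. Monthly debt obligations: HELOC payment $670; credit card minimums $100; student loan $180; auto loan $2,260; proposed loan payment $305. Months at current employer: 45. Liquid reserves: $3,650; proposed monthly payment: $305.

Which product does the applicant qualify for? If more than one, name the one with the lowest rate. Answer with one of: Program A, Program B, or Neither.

Program B

Total debts = (670 + 100 + 180 + 2,260 + 305) = 3,515; DTI = 3,515/8,950 = 39.3%.
Reserves = 3,650/305 = 12.0 months.
Program A: score 631 < 700; DTI 39.3% > 38% → does not qualify.
Program B: score 631 ≥ 600; DTI 39.3% ≤ 40%; employment 45 ≥ 6 mo; reserves 12.0 ≥ 6 mo → qualifies.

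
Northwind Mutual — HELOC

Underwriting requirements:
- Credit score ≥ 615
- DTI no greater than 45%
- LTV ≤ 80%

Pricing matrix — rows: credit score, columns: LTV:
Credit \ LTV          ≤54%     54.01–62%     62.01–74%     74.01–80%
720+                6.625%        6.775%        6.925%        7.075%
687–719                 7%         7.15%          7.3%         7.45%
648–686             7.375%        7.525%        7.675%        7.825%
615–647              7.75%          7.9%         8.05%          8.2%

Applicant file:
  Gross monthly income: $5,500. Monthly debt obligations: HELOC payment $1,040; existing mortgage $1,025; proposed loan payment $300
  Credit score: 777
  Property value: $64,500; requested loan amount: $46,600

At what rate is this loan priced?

Credit score 777 ≥ 615; Total monthly debts = (1,040 + 1,025 + 300) = 2,365. Debt-to-income = 2,365/5,500 = 43% — meets 45% limit
Loan-to-value = 46,600/64,500 = 72.2% — pass (80% max)
Score 777 is in the 720+ band; LTV 72.2% is in the 62.01–74% band → 6.925%.

6.925%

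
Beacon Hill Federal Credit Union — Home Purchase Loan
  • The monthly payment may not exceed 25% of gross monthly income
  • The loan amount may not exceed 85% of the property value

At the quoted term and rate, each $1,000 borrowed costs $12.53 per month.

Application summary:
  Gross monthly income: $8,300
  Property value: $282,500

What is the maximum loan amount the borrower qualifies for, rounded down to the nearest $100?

$165,600

Payment cap: 25% × $8,300 = $2,075/month.
At $12.53 per $1,000, that supports 2,075/12.53 × 1,000 ≈ $165,602 → $165,600.
LTV cap: 85% × $282,500 = $240,125 → $240,100.
Binding constraint: payment-to-income.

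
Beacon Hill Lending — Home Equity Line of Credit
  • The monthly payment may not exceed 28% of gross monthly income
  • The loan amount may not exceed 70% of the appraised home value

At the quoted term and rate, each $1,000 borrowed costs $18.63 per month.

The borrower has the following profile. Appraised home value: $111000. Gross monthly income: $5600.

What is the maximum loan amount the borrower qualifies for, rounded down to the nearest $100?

$77,700

Payment cap: 28% × $5,600 = $1,568/month.
At $18.63 per $1,000, that supports 1,568/18.63 × 1,000 ≈ $84,165 → $84,100.
LTV cap: 70% × $111,000 = $77,700 → $77,700.
Binding constraint: loan-to-value.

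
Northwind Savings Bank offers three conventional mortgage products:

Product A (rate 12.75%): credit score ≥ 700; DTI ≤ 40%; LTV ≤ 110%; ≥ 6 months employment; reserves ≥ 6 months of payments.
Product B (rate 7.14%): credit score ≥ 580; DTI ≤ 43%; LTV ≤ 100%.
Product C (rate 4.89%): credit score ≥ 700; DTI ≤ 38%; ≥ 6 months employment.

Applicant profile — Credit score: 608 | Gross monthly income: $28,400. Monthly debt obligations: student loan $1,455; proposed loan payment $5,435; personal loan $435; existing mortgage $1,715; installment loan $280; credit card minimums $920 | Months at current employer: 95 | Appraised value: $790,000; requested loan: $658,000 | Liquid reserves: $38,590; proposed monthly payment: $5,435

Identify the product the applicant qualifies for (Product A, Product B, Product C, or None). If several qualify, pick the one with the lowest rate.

Product B

Total debts = (1,455 + 5,435 + 435 + 1,715 + 280 + 920) = 10,240; DTI = 10,240/28,400 = 36.1%.
LTV = 658,000/790,000 = 83.3%.
Reserves = 38,590/5,435 = 7.1 months.
Product A: score 608 < 700; DTI 36.1% ≤ 40%; LTV 83.3% ≤ 110%; employment 95 ≥ 6 mo; reserves 7.1 ≥ 6 mo → does not qualify.
Product B: score 608 ≥ 580; DTI 36.1% ≤ 43%; LTV 83.3% ≤ 100% → qualifies.
Product C: score 608 < 700; DTI 36.1% ≤ 38%; employment 95 ≥ 6 mo → does not qualify.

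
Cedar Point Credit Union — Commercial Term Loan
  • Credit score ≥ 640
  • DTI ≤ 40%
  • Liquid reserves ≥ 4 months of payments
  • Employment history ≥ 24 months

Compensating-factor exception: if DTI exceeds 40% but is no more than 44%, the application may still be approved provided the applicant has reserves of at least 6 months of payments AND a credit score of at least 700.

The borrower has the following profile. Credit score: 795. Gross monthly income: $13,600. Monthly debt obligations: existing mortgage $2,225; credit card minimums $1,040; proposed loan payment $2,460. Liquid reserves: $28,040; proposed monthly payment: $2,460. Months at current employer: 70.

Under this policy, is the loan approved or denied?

Approved

Credit score 795 ≥ 640 (meets base)
Total debts = (2,225 + 1,040 + 2,460) = 5,725. DTI = 5,725/13,600 = 42.1% > 40% — standard DTI limit exceeded.
Reserves = 28,040/2,460 = 11.4 months ≥ 4
Employment 70 ≥ 24 months
DTI 42.1% is within the 40%–44% exception band; checking compensating factors.
Reserves 11.4 ≥ 6 months; credit score 795 ≥ 700.
Both override conditions satisfied; DTI exception granted.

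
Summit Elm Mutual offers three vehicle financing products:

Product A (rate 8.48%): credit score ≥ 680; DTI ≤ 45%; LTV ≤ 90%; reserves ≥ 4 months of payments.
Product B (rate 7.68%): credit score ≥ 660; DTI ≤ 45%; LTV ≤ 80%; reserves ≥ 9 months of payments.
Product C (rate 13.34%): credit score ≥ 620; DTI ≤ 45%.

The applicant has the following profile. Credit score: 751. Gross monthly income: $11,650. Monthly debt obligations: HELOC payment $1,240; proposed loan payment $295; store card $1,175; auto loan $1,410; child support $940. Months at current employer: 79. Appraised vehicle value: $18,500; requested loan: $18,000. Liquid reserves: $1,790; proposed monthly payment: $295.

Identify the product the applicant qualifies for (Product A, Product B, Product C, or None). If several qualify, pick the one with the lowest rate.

Total debts = (1,240 + 295 + 1,175 + 1,410 + 940) = 5,060; DTI = 5,060/11,650 = 43.4%.
LTV = 18,000/18,500 = 97.3%.
Reserves = 1,790/295 = 6.1 months.
Product A: score 751 ≥ 680; DTI 43.4% ≤ 45%; LTV 97.3% > 90%; reserves 6.1 ≥ 4 mo → does not qualify.
Product B: score 751 ≥ 660; DTI 43.4% ≤ 45%; LTV 97.3% > 80%; reserves 6.1 < 9 mo → does not qualify.
Product C: score 751 ≥ 620; DTI 43.4% ≤ 45% → qualifies.

Product C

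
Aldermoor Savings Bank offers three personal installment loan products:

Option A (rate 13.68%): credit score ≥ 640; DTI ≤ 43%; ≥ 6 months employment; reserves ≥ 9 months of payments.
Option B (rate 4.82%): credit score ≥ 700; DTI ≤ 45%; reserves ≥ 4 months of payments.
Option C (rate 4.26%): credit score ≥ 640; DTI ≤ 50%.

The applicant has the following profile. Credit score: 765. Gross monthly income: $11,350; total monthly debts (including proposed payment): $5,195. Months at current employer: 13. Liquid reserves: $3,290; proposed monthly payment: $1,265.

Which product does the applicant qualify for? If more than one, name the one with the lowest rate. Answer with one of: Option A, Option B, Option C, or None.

DTI = 5,195/11,350 = 45.8%.
Reserves = 3,290/1,265 = 2.6 months.
Option A: score 765 ≥ 640; DTI 45.8% > 43%; employment 13 ≥ 6 mo; reserves 2.6 < 9 mo → does not qualify.
Option B: score 765 ≥ 700; DTI 45.8% > 45%; reserves 2.6 < 4 mo → does not qualify.
Option C: score 765 ≥ 640; DTI 45.8% ≤ 50% → qualifies.

Option C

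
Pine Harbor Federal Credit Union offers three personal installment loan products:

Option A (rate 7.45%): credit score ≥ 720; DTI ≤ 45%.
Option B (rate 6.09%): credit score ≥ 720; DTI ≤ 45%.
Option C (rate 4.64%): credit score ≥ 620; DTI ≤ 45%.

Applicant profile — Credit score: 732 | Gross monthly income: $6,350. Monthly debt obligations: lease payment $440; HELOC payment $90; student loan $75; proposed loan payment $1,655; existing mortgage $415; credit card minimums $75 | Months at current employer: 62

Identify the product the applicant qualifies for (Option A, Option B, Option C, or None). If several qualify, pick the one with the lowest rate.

Option C

Total debts = (440 + 90 + 75 + 1,655 + 415 + 75) = 2,750; DTI = 2,750/6,350 = 43.3%.
Option A: score 732 ≥ 720; DTI 43.3% ≤ 45% → qualifies.
Option B: score 732 ≥ 720; DTI 43.3% ≤ 45% → qualifies.
Option C: score 732 ≥ 620; DTI 43.3% ≤ 45% → qualifies.
Qualifying: Option A, Option B, Option C. Lowest rate is 4.64% → Option C.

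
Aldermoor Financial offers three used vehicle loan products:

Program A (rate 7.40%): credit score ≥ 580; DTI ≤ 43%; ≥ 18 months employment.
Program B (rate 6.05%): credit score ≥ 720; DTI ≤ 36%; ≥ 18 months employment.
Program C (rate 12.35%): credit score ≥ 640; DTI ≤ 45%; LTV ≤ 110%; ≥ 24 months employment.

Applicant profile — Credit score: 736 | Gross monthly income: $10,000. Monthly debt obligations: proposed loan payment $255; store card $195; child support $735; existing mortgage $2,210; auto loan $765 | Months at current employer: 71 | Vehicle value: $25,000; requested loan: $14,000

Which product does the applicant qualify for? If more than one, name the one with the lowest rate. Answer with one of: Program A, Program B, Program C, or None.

Program A

Total debts = (255 + 195 + 735 + 2,210 + 765) = 4,160; DTI = 4,160/10,000 = 41.6%.
LTV = 14,000/25,000 = 56%.
Program A: score 736 ≥ 580; DTI 41.6% ≤ 43%; employment 71 ≥ 18 mo → qualifies.
Program B: score 736 ≥ 720; DTI 41.6% > 36%; employment 71 ≥ 18 mo → does not qualify.
Program C: score 736 ≥ 640; DTI 41.6% ≤ 45%; LTV 56% ≤ 110%; employment 71 ≥ 24 mo → qualifies.
Qualifying: Program A, Program C. Lowest rate is 7.40% → Program A.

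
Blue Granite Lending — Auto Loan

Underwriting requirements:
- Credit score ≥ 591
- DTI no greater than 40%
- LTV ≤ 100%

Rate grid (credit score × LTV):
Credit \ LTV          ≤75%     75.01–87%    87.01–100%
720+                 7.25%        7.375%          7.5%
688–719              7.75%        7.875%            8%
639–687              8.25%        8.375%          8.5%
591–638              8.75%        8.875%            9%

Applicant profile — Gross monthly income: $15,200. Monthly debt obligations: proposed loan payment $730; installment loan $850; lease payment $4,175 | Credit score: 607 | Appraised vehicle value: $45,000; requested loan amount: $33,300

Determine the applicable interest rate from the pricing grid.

Credit score 607 ≥ 591; Total monthly debts = (730 + 850 + 4,175) = 5,755. DTI = 5,755/15,200 = 37.9% ≤ 40%
LTV = 33,300/45,000 = 74% ≤ 100%
Score 607 is in the 591–638 band; LTV 74% is in the ≤75% band → 8.75%.

8.75%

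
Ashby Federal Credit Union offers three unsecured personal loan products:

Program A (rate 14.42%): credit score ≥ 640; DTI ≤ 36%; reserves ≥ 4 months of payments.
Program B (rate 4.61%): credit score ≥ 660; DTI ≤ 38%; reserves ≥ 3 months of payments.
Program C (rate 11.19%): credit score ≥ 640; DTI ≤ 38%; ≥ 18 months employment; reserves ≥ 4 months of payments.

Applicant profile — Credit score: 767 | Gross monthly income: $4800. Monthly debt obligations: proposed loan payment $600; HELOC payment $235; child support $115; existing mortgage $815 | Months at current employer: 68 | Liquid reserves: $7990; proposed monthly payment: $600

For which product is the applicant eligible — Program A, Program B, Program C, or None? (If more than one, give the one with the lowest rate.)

Total debts = (600 + 235 + 115 + 815) = 1,765; DTI = 1,765/4,800 = 36.8%.
Reserves = 7,990/600 = 13.3 months.
Program A: score 767 ≥ 640; DTI 36.8% > 36%; reserves 13.3 ≥ 4 mo → does not qualify.
Program B: score 767 ≥ 660; DTI 36.8% ≤ 38%; reserves 13.3 ≥ 3 mo → qualifies.
Program C: score 767 ≥ 640; DTI 36.8% ≤ 38%; employment 68 ≥ 18 mo; reserves 13.3 ≥ 4 mo → qualifies.
Qualifying: Program B, Program C. Lowest rate is 4.61% → Program B.

Program B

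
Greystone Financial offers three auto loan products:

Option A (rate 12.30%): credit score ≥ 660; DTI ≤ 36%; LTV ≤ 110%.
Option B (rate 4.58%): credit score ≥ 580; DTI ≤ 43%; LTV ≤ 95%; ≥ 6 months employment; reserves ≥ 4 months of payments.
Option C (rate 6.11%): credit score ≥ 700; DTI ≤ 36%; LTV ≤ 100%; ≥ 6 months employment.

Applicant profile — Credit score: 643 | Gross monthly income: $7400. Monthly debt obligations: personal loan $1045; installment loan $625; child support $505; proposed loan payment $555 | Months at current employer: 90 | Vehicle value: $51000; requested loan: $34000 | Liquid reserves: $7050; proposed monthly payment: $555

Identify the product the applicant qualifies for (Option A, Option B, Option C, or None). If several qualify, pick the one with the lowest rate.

Total debts = (1,045 + 625 + 505 + 555) = 2,730; DTI = 2,730/7,400 = 36.9%.
LTV = 34,000/51,000 = 66.7%.
Reserves = 7,050/555 = 12.7 months.
Option A: score 643 < 660; DTI 36.9% > 36%; LTV 66.7% ≤ 110% → does not qualify.
Option B: score 643 ≥ 580; DTI 36.9% ≤ 43%; LTV 66.7% ≤ 95%; employment 90 ≥ 6 mo; reserves 12.7 ≥ 4 mo → qualifies.
Option C: score 643 < 700; DTI 36.9% > 36%; LTV 66.7% ≤ 100%; employment 90 ≥ 6 mo → does not qualify.

Option B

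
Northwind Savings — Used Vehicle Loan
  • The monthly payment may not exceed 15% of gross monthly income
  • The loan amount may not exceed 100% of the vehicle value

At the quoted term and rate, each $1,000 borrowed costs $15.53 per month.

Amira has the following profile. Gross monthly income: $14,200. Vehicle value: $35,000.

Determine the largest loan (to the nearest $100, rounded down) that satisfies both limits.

Payment cap: 15% × $14,200 = $2,130/month.
At $15.53 per $1,000, that supports 2,130/15.53 × 1,000 ≈ $137,153 → $137,100.
LTV cap: 100% × $35,000 = $35,000 → $35,000.
Binding constraint: loan-to-value.

$35,000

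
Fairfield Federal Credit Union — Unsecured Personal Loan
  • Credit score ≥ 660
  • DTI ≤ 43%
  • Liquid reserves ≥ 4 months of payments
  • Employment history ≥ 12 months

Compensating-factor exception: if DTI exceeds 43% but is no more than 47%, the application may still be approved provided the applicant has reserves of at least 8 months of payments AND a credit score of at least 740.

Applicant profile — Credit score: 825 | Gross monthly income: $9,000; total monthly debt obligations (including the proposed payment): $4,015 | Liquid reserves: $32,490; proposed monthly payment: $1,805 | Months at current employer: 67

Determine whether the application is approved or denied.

Approved

Credit score 825 ≥ 660 (meets base)
DTI = 4,015/9,000 = 44.6% > 43% — standard DTI limit exceeded.
Reserves = 32,490/1,805 = 18.0 months ≥ 4
Employment 67 ≥ 12 months
44.6% falls in the override range (43%–47%), so the compensating-factor test applies.
Override check — reserves: 18.0 mo (ok); score: 825 (ok).
Both override conditions satisfied; DTI exception granted.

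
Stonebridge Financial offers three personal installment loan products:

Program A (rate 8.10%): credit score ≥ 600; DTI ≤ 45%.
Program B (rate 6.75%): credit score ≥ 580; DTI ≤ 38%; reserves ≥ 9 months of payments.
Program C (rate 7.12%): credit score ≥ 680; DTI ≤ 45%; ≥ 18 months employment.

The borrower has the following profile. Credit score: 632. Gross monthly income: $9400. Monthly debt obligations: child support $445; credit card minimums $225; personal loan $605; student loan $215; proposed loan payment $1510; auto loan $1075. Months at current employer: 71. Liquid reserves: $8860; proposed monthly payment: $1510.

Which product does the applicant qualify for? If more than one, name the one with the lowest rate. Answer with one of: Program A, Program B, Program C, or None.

Program A

Total debts = (445 + 225 + 605 + 215 + 1,510 + 1,075) = 4,075; DTI = 4,075/9,400 = 43.4%.
Reserves = 8,860/1,510 = 5.9 months.
Program A: score 632 ≥ 600; DTI 43.4% ≤ 45% → qualifies.
Program B: score 632 ≥ 580; DTI 43.4% > 38%; reserves 5.9 < 9 mo → does not qualify.
Program C: score 632 < 680; DTI 43.4% ≤ 45%; employment 71 ≥ 18 mo → does not qualify.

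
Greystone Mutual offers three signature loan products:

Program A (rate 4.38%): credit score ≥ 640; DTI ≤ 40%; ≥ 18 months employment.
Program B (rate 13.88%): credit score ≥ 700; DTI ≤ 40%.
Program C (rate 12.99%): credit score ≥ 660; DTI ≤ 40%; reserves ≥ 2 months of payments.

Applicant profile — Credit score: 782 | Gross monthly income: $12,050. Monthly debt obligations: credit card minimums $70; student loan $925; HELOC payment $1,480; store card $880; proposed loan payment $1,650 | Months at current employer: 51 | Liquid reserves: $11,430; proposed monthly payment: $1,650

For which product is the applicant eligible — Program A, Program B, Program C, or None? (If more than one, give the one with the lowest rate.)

None

Total debts = (70 + 925 + 1,480 + 880 + 1,650) = 5,005; DTI = 5,005/12,050 = 41.5%.
Reserves = 11,430/1,650 = 6.9 months.
Program A: score 782 ≥ 640; DTI 41.5% > 40%; employment 51 ≥ 18 mo → does not qualify.
Program B: score 782 ≥ 700; DTI 41.5% > 40% → does not qualify.
Program C: score 782 ≥ 660; DTI 41.5% > 40%; reserves 6.9 ≥ 2 mo → does not qualify.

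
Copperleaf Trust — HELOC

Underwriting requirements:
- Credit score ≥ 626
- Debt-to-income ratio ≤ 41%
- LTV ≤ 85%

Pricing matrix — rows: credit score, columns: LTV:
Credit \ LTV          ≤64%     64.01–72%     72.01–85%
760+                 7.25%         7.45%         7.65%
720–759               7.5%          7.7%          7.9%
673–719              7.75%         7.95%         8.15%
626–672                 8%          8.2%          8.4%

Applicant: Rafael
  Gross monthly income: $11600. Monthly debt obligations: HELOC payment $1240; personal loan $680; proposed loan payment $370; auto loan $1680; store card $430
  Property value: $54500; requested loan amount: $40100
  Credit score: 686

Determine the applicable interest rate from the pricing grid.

Credit score 686 ≥ 626; Total monthly debts = (1,240 + 680 + 370 + 1,680 + 430) = 4,400. DTI = 4,400/11,600 = 37.9% ≤ 41%
LTV: 40,100 ÷ 54,500 = 73.6%, within 85% cap
Row: 686 falls in 673–719. Column: 73.6% falls in 72.01–85%. Rate = 8.15%.

8.15%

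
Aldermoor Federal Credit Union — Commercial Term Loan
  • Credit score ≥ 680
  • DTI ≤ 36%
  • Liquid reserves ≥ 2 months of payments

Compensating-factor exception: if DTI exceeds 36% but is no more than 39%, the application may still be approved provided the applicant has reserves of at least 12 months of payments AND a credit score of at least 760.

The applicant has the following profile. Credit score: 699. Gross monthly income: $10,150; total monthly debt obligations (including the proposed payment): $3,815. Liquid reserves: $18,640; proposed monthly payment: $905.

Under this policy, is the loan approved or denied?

Denied

Credit score 699 ≥ 680 (meets base)
DTI: 3,815 ÷ 10,150 = 37.6%, over the 36% base limit.
Reserves = 18,640/905 = 20.6 months ≥ 2
DTI 37.6% is within the 36%–39% exception band; checking compensating factors.
Reserves 20.6 ≥ 12 months; credit score 699 < 760.
Compensating-factor requirement not fully met.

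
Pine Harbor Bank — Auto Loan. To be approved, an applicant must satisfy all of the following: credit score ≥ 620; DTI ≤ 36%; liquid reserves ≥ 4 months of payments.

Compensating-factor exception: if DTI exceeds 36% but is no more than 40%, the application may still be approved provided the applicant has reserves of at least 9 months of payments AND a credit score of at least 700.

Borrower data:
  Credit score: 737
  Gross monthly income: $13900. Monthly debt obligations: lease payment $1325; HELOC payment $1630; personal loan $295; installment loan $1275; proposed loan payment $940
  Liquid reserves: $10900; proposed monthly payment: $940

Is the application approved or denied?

Approved

Credit score 737 ≥ 620 (meets base)
Total debts = (1,325 + 1,630 + 295 + 1,275 + 940) = 5,465. DTI = 5,465/13,900 = 39.3% > 36% — standard DTI limit exceeded.
Reserves: 10,900 ÷ 940 = 11.6 months (meets 4-month minimum)
DTI 39.3% is within the 36%–40% exception band; checking compensating factors.
Override check — reserves: 11.6 mo (ok); score: 737 (ok).
Both compensating conditions met → exception applies.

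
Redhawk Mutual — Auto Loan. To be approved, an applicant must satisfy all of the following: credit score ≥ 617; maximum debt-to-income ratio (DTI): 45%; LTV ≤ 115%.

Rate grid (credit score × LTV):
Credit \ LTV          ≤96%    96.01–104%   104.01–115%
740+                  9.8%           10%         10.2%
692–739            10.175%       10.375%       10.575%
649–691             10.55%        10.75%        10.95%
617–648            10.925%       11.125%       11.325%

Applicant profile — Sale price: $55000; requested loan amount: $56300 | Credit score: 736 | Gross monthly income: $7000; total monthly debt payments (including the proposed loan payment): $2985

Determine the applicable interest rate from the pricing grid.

10.375%

Credit score 736 ≥ 617; DTI = 2,985/7,000 = 42.6% ≤ 45%
LTV = 56,300/55,000 = 102.4% ≤ 115%
Credit 736 → row 692–739; LTV 102.4% → column 96.01–104%. Grid cell → 10.375%.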